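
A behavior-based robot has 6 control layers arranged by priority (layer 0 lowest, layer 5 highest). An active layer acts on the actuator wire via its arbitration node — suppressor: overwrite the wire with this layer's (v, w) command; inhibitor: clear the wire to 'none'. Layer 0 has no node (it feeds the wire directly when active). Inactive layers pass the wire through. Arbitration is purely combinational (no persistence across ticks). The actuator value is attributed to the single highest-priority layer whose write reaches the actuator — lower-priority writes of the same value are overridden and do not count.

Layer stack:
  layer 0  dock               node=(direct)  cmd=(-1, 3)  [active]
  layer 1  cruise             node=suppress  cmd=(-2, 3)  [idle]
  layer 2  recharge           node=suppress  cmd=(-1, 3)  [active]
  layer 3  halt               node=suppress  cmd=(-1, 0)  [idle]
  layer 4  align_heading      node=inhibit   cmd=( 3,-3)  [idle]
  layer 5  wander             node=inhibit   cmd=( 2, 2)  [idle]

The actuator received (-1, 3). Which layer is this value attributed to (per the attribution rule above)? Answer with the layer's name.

recharge

layer 0 (dock) active — direct: (-1, 3)
layer 1 (cruise) idle — unchanged: (-1, 3)
layer 2 (recharge) active — suppresses: (-1, 3)
layer 3 (halt) idle — unchanged: (-1, 3)
layer 4 (align_heading) idle — unchanged: (-1, 3)
layer 5 (wander) idle — unchanged: (-1, 3)
→ actuator (-1, 3)
last writer: layer 2 = recharge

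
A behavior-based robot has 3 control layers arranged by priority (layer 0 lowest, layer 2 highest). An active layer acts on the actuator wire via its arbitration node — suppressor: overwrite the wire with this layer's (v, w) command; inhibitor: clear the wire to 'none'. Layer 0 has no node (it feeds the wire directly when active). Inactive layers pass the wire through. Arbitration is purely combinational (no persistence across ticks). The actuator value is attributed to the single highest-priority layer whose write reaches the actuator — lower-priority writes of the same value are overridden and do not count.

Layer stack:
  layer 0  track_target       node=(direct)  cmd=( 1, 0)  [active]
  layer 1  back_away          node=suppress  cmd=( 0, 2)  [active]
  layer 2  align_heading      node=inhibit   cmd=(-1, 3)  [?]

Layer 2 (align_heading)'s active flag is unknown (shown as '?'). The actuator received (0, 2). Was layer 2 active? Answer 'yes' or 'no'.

If layer 2 is active=yes:
  actuator would be none
If layer 2 is active=no:
  actuator would be (0, 2)
Observed (0, 2), so layer 2 was idle.

no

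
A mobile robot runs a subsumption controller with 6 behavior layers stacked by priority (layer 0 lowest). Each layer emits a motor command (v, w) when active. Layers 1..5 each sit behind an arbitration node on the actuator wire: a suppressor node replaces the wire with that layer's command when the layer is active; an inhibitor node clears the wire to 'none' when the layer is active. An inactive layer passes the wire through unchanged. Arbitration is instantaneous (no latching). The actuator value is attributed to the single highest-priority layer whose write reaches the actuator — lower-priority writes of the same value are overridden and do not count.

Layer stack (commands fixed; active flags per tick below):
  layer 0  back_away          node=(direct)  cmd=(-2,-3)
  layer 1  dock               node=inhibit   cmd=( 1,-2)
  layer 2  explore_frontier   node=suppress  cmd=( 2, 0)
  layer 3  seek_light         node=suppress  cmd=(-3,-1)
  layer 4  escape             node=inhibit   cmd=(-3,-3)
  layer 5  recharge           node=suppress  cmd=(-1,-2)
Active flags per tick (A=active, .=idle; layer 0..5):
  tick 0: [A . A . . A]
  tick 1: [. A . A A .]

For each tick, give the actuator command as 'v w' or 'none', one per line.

tick 0:
  layer 0 (back_away) active — direct: (-2, -3)
  layer 1 (dock) idle — unchanged: (-2, -3)
  layer 2 (explore_frontier) active — suppresses: (2, 0)
  layer 3 (seek_light) idle — unchanged: (2, 0)
  layer 4 (escape) idle — unchanged: (2, 0)
  layer 5 (recharge) active — suppresses: (-1, -2)
  → actuator (-1, -2)
tick 1:
  layer 0 (back_away) idle — none
  layer 1 (dock) active — inhibits: none
  layer 2 (explore_frontier) idle — unchanged: none
  layer 3 (seek_light) active — suppresses: (-3, -1)
  layer 4 (escape) active — inhibits: none
  layer 5 (recharge) idle — unchanged: none
  → actuator none

-1 -2
none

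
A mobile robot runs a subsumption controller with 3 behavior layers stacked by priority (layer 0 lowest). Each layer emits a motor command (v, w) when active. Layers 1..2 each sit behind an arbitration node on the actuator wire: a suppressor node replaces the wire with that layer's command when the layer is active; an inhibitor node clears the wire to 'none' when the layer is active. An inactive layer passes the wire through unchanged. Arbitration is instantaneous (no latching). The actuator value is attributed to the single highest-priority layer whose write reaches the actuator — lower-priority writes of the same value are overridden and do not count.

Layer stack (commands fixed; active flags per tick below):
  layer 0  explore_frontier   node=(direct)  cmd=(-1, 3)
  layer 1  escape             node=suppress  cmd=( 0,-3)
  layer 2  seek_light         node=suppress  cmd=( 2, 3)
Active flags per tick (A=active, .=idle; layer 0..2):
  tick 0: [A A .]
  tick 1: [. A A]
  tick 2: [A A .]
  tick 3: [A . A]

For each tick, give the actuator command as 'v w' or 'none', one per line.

0 -3
2 3
0 -3
2 3

tick 0:
  L0 explore_frontier: active, feeds wire = (-1, 3)
  L1 escape: active, suppressor → wire = (0, -3)
  L2 seek_light: idle → wire stays (0, -3)
  actuator = (0, -3)
tick 1:
  L0 explore_frontier: idle → wire = none
  L1 escape: active, suppressor → wire = (0, -3)
  L2 seek_light: active, suppressor → wire = (2, 3)
  actuator = (2, 3)
tick 2:
  L0 explore_frontier: active, feeds wire = (-1, 3)
  L1 escape: active, suppressor → wire = (0, -3)
  L2 seek_light: idle → wire stays (0, -3)
  actuator = (0, -3)
tick 3:
  L0 explore_frontier: active, feeds wire = (-1, 3)
  L1 escape: idle → wire stays (-1, 3)
  L2 seek_light: active, suppressor → wire = (2, 3)
  actuator = (2, 3)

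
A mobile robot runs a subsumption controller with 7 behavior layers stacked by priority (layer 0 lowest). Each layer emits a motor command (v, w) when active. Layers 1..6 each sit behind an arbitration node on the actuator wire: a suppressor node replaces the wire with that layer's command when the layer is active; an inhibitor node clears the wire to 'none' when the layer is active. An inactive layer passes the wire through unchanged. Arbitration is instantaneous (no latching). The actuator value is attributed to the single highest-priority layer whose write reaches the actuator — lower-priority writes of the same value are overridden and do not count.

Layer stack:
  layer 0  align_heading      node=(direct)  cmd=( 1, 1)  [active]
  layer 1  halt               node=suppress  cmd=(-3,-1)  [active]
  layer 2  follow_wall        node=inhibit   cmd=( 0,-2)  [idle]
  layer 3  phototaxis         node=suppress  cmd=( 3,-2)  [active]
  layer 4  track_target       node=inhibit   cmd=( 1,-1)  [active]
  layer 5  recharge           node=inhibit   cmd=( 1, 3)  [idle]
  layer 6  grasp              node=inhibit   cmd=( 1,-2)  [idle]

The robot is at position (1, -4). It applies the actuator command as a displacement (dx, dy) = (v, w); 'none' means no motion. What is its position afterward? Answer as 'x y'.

layer 0 (align_heading) active — direct: (1, 1)
layer 1 (halt) active — suppresses: (-3, -1)
layer 2 (follow_wall) idle — unchanged: (-3, -1)
layer 3 (phototaxis) active — suppresses: (3, -2)
layer 4 (track_target) active — inhibits: none
layer 5 (recharge) idle — unchanged: none
layer 6 (grasp) idle — unchanged: none
→ actuator none
position: (1, -4) + none = (1, -4)

1 -4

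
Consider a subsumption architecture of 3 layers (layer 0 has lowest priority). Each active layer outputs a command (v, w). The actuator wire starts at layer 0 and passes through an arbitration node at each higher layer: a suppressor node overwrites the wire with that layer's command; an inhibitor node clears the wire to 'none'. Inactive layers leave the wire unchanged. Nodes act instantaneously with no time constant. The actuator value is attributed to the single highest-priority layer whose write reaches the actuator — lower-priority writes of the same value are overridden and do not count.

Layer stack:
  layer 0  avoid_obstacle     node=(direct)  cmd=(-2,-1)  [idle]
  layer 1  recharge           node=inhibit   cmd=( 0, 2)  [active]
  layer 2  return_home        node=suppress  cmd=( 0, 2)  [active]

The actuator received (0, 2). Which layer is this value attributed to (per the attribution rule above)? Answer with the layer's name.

[0] avoid_obstacle off; wire := none
[1] recharge on (inhibit); wire := none
[2] return_home on (suppress); wire := (0, 2)
output (0, 2)
last writer: layer 2 = return_home

return_home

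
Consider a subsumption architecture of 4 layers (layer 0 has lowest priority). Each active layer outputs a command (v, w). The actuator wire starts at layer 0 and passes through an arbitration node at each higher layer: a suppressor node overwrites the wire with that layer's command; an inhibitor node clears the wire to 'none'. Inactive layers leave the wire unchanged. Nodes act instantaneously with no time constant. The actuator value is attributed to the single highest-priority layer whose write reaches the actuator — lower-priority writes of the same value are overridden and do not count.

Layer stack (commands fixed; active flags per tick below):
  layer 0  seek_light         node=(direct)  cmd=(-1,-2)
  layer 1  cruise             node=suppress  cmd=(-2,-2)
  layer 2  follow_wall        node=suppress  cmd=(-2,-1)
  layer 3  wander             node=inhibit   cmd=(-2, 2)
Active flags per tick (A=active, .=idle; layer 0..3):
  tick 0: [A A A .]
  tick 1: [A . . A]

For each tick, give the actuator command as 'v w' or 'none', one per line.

-2 -1
none

tick 0:
  L0 seek_light: active, feeds wire = (-1, -2)
  L1 cruise: active, suppressor → wire = (-2, -2)
  L2 follow_wall: active, suppressor → wire = (-2, -1)
  L3 wander: idle → wire stays (-2, -1)
  actuator = (-2, -1)
tick 1:
  L0 seek_light: active, feeds wire = (-1, -2)
  L1 cruise: idle → wire stays (-1, -2)
  L2 follow_wall: idle → wire stays (-1, -2)
  L3 wander: active, inhibitor → wire = none
  actuator = none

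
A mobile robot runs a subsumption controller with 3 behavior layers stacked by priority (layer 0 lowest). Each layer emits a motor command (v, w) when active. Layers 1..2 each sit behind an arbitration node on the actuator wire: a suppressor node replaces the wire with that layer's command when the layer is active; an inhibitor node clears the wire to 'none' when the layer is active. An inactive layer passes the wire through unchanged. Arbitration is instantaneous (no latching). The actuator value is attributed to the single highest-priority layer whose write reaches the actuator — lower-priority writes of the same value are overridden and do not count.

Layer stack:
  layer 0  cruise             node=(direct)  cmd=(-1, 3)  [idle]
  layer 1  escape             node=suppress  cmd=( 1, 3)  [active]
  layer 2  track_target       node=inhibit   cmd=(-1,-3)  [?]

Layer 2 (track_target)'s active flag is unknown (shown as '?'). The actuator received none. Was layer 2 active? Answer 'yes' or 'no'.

If layer 2 is active=yes:
  actuator would be none
If layer 2 is active=no:
  actuator would be (1, 3)
Observed none, so layer 2 was active.

yes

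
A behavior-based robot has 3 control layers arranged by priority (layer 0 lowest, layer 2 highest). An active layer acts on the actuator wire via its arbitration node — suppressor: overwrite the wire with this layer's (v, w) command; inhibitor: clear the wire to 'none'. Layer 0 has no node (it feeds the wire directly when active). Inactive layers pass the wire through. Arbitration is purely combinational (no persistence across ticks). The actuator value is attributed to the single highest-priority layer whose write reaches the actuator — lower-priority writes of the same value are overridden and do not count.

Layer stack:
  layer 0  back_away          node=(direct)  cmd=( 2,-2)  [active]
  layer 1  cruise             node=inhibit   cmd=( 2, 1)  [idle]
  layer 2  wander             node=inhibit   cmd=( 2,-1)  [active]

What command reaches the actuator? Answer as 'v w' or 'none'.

L0 back_away: active, feeds wire = (2, -2)
L1 cruise: idle → wire stays (2, -2)
L2 wander: active, inhibitor → wire = none
actuator = none

none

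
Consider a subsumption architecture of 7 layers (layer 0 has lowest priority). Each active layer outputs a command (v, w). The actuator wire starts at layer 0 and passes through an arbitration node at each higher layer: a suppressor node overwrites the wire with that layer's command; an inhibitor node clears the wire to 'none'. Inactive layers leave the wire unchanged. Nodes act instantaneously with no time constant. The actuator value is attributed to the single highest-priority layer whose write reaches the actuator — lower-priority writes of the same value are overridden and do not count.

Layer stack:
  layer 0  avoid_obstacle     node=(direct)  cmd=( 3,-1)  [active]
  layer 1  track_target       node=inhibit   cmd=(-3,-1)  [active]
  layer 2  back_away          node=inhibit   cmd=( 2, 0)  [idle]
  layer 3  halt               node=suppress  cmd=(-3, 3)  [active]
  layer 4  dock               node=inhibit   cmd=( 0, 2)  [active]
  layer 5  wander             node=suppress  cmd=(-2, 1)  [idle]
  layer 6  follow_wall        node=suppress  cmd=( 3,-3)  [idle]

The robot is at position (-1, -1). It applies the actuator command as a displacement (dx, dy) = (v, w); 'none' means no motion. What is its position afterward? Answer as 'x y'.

-1 -1

L0 avoid_obstacle: active, feeds wire = (3, -1)
L1 track_target: active, inhibitor → wire = none
L2 back_away: idle → wire stays none
L3 halt: active, suppressor → wire = (-3, 3)
L4 dock: active, inhibitor → wire = none
L5 wander: idle → wire stays none
L6 follow_wall: idle → wire stays none
actuator = none
position: (-1, -1) + none = (-1, -1)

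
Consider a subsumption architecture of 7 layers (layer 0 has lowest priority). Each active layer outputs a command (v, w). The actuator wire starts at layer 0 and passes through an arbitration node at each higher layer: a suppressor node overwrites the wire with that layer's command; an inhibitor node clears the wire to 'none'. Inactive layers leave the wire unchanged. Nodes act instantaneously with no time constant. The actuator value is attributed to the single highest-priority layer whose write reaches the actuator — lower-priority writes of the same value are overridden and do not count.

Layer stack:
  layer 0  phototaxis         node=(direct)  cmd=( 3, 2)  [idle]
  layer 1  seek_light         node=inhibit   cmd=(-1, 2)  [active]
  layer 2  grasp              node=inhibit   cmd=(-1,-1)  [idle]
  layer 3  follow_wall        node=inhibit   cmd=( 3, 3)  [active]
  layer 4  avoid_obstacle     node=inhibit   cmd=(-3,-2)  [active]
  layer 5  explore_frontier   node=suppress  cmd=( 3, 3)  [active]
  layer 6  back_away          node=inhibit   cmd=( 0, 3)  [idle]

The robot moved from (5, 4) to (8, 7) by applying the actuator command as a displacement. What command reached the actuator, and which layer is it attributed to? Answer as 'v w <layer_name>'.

displacement = (8, 7) − (5, 4) = (3, 3)
layer 0 (phototaxis) idle — none
layer 1 (seek_light) active — inhibits: none
layer 2 (grasp) idle — unchanged: none
layer 3 (follow_wall) active — inhibits: none
layer 4 (avoid_obstacle) active — inhibits: none
layer 5 (explore_frontier) active — suppresses: (3, 3)
layer 6 (back_away) idle — unchanged: (3, 3)
→ actuator (3, 3) — from layer 5 (explore_frontier)

3 3 explore_frontier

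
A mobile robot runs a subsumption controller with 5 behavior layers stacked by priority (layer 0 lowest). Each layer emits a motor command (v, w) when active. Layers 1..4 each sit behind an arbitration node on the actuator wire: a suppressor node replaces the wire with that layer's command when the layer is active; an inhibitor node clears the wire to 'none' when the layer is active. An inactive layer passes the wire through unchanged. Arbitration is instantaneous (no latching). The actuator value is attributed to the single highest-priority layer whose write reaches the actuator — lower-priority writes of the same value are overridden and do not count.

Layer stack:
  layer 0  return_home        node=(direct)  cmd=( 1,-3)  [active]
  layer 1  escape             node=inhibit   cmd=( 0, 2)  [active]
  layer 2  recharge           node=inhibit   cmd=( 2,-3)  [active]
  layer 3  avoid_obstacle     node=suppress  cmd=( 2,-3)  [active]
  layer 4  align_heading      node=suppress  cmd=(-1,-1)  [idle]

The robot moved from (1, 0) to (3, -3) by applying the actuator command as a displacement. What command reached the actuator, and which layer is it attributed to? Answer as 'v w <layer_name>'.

displacement = (3, -3) − (1, 0) = (2, -3)
layer 0 (return_home) active — direct: (1, -3)
layer 1 (escape) active — inhibits: none
layer 2 (recharge) active — inhibits: none
layer 3 (avoid_obstacle) active — suppresses: (2, -3)
layer 4 (align_heading) idle — unchanged: (2, -3)
→ actuator (2, -3) — from layer 3 (avoid_obstacle)

2 -3 avoid_obstacle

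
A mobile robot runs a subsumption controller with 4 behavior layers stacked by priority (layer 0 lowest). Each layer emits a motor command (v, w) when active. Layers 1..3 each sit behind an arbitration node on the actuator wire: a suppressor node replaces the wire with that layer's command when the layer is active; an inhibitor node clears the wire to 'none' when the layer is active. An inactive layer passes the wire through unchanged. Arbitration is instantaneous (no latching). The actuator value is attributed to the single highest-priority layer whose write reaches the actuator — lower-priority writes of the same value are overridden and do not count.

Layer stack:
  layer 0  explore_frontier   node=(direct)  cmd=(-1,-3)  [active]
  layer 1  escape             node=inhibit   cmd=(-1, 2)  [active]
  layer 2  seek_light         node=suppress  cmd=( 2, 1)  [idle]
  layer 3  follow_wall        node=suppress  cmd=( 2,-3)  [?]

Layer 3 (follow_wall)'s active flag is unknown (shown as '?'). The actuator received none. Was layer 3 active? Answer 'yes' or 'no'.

no

If layer 3 is active=yes:
  actuator would be (2, -3)
If layer 3 is active=no:
  actuator would be none
Observed none, so layer 3 was idle.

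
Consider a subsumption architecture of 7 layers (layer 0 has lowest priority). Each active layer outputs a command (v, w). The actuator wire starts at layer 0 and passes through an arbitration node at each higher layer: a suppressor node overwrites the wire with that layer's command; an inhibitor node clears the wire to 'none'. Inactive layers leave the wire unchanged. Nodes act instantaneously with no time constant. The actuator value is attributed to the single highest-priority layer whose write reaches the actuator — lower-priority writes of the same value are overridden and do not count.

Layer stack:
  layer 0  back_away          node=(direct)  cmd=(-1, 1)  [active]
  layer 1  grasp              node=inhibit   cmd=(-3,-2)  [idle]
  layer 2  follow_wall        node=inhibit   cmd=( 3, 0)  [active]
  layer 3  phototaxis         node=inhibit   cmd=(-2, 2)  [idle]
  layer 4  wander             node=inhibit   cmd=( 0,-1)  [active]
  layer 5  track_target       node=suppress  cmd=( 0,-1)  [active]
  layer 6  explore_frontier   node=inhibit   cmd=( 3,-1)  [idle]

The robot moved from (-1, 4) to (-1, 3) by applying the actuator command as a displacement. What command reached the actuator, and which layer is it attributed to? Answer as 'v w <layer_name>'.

displacement = (-1, 3) − (-1, 4) = (0, -1)
[0] back_away on; wire := (-1, 1)
[1] grasp off; pass (-1, 1)
[2] follow_wall on (inhibit); wire := none
[3] phototaxis off; pass none
[4] wander on (inhibit); wire := none
[5] track_target on (suppress); wire := (0, -1)
[6] explore_frontier off; pass (0, -1)
output (0, -1) — from layer 5 (track_target)

0 -1 track_target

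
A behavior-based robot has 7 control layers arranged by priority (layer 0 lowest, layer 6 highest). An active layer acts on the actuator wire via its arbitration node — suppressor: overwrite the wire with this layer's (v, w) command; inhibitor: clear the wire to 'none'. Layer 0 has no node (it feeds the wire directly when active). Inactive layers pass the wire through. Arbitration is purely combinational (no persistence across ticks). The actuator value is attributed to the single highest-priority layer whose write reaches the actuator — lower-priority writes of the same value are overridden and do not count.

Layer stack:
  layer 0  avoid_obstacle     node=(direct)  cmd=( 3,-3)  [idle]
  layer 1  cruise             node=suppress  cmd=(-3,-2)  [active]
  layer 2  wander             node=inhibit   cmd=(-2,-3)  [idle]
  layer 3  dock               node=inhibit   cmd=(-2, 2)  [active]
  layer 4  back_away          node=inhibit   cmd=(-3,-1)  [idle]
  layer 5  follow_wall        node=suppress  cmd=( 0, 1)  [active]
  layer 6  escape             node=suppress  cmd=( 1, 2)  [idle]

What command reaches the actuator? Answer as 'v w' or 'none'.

0 1

layer 0 (avoid_obstacle) idle — none
layer 1 (cruise) active — suppresses: (-3, -2)
layer 2 (wander) idle — unchanged: (-3, -2)
layer 3 (dock) active — inhibits: none
layer 4 (back_away) idle — unchanged: none
layer 5 (follow_wall) active — suppresses: (0, 1)
layer 6 (escape) idle — unchanged: (0, 1)
→ actuator (0, 1)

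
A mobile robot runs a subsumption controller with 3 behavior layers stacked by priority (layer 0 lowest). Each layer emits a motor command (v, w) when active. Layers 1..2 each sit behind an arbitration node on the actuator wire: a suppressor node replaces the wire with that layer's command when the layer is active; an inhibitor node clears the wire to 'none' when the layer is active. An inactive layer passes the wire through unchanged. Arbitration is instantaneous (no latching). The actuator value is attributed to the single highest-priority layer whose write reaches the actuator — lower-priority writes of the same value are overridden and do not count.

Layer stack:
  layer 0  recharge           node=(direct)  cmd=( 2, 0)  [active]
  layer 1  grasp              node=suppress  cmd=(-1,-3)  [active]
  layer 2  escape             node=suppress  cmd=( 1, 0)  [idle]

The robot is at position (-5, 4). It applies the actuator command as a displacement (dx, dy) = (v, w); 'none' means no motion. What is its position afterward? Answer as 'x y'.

-6 1

layer 0 (recharge) active — direct: (2, 0)
layer 1 (grasp) active — suppresses: (-1, -3)
layer 2 (escape) idle — unchanged: (-1, -3)
→ actuator (-1, -3)
position: (-5, 4) + (-1, -3) = (-6, 1)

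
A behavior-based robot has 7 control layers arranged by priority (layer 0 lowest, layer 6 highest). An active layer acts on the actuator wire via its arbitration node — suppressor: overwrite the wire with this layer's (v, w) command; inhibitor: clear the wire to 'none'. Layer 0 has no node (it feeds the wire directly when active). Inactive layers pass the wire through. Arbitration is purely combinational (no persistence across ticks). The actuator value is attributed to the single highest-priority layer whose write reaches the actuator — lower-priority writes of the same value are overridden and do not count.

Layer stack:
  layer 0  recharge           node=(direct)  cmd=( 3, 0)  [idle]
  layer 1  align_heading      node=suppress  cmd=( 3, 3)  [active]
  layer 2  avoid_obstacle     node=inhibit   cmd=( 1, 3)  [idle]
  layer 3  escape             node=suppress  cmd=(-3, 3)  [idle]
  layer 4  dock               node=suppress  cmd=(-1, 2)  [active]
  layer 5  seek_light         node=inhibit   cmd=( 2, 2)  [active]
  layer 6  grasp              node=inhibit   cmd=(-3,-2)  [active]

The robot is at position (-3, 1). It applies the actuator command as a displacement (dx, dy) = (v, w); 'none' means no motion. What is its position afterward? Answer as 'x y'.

-3 1

L0 recharge: idle → wire = none
L1 align_heading: active, suppressor → wire = (3, 3)
L2 avoid_obstacle: idle → wire stays (3, 3)
L3 escape: idle → wire stays (3, 3)
L4 dock: active, suppressor → wire = (-1, 2)
L5 seek_light: active, inhibitor → wire = none
L6 grasp: active, inhibitor → wire = none
actuator = none
position: (-3, 1) + none = (-3, 1)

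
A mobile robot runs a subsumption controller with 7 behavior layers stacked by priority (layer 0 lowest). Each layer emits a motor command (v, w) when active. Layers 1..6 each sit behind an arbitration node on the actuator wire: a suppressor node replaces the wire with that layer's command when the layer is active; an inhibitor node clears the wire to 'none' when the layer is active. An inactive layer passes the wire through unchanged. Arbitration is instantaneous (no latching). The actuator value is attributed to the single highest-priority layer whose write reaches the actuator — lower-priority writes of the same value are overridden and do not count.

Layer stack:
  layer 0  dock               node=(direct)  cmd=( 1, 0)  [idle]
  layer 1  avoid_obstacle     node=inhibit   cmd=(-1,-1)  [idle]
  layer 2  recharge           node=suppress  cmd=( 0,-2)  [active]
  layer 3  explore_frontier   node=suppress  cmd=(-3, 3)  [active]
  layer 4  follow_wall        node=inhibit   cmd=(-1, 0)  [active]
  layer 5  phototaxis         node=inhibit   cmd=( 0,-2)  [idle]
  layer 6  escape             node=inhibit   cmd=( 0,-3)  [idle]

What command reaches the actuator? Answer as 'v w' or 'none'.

layer 0 (dock) idle — none
layer 1 (avoid_obstacle) idle — unchanged: none
layer 2 (recharge) active — suppresses: (0, -2)
layer 3 (explore_frontier) active — suppresses: (-3, 3)
layer 4 (follow_wall) active — inhibits: none
layer 5 (phototaxis) idle — unchanged: none
layer 6 (escape) idle — unchanged: none
→ actuator none

none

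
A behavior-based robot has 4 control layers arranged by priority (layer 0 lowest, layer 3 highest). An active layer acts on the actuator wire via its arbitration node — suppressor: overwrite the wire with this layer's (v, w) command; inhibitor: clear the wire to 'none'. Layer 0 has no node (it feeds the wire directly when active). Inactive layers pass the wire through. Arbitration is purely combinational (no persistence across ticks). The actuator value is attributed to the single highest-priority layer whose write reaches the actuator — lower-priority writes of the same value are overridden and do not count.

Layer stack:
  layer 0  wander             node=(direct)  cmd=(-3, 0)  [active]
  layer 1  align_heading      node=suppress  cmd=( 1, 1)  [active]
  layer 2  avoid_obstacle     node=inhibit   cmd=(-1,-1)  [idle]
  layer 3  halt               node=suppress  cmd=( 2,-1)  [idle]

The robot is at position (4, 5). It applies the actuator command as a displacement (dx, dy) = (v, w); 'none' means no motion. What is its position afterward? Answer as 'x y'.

5 6

layer 0 (wander) active — direct: (-3, 0)
layer 1 (align_heading) active — suppresses: (1, 1)
layer 2 (avoid_obstacle) idle — unchanged: (1, 1)
layer 3 (halt) idle — unchanged: (1, 1)
→ actuator (1, 1)
position: (4, 5) + (1, 1) = (5, 6)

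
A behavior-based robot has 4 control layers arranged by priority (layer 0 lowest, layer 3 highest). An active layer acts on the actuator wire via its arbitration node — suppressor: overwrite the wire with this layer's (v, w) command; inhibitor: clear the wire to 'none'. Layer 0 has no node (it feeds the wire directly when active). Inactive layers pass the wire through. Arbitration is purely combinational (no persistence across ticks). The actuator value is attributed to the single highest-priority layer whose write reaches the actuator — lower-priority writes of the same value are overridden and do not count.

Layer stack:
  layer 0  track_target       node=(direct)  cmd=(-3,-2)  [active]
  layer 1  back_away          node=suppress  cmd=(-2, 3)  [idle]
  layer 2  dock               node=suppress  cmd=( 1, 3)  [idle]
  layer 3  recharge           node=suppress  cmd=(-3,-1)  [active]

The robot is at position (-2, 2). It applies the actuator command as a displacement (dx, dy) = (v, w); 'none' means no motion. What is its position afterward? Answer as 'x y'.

-5 1

[0] track_target on; wire := (-3, -2)
[1] back_away off; pass (-3, -2)
[2] dock off; pass (-3, -2)
[3] recharge on (suppress); wire := (-3, -1)
output (-3, -1)
position: (-2, 2) + (-3, -1) = (-5, 1)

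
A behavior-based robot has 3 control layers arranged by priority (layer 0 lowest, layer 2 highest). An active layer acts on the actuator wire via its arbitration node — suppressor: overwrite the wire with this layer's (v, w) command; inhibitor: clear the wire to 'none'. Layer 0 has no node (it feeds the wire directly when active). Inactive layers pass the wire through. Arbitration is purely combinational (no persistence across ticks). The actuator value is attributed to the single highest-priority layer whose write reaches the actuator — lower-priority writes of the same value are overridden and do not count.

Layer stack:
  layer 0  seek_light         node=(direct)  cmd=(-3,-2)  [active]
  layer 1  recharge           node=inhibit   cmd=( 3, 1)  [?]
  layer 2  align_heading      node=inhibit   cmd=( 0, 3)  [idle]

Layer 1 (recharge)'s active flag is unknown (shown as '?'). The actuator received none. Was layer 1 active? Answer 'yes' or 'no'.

yes

If layer 1 is active=yes:
  actuator would be none
If layer 1 is active=no:
  actuator would be (-3, -2)
Observed none, so layer 1 was active.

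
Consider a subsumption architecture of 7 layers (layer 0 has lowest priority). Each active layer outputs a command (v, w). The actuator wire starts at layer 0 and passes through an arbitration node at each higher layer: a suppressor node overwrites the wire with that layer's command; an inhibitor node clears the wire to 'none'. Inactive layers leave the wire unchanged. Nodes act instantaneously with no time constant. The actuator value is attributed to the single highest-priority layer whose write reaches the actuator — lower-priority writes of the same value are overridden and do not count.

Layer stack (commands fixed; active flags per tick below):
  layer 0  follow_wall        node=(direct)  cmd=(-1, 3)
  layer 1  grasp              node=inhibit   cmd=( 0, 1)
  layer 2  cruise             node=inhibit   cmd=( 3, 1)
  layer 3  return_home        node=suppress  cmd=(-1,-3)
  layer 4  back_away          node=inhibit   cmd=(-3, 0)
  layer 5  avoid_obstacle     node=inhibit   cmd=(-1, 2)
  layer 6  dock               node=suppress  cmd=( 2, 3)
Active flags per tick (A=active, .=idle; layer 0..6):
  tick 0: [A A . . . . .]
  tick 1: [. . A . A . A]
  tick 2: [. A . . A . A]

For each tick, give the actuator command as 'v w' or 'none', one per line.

tick 0:
  [0] follow_wall on; wire := (-1, 3)
  [1] grasp on (inhibit); wire := none
  [2] cruise off; pass none
  [3] return_home off; pass none
  [4] back_away off; pass none
  [5] avoid_obstacle off; pass none
  [6] dock off; pass none
  output none
tick 1:
  [0] follow_wall off; wire := none
  [1] grasp off; pass none
  [2] cruise on (inhibit); wire := none
  [3] return_home off; pass none
  [4] back_away on (inhibit); wire := none
  [5] avoid_obstacle off; pass none
  [6] dock on (suppress); wire := (2, 3)
  output (2, 3)
tick 2:
  [0] follow_wall off; wire := none
  [1] grasp on (inhibit); wire := none
  [2] cruise off; pass none
  [3] return_home off; pass none
  [4] back_away on (inhibit); wire := none
  [5] avoid_obstacle off; pass none
  [6] dock on (suppress); wire := (2, 3)
  output (2, 3)

none
2 3
2 3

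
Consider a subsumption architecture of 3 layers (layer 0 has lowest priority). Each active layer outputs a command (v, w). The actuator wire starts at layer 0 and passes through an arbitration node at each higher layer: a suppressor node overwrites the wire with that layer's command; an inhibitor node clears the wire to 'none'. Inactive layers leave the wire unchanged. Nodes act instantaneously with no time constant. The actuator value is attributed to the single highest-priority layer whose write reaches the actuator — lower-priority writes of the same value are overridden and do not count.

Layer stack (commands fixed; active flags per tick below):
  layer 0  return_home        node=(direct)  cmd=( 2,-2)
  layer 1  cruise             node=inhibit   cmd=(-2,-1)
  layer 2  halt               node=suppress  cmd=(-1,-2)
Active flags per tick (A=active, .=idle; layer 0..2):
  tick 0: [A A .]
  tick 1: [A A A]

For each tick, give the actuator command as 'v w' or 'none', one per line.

none
-1 -2

tick 0:
  [0] return_home on; wire := (2, -2)
  [1] cruise on (inhibit); wire := none
  [2] halt off; pass none
  output none
tick 1:
  [0] return_home on; wire := (2, -2)
  [1] cruise on (inhibit); wire := none
  [2] halt on (suppress); wire := (-1, -2)
  output (-1, -2)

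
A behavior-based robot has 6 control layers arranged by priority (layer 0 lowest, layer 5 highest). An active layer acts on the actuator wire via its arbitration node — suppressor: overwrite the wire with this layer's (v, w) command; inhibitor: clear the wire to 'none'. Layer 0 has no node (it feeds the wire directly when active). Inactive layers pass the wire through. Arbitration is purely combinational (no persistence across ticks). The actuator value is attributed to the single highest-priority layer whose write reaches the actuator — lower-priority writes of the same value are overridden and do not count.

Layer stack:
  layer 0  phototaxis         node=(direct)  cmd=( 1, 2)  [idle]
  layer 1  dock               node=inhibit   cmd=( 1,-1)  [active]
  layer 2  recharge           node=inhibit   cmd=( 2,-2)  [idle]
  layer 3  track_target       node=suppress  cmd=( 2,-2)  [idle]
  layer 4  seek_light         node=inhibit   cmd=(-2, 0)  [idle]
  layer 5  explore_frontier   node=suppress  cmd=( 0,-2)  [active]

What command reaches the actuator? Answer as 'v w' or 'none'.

0 -2

[0] phototaxis off; wire := none
[1] dock on (inhibit); wire := none
[2] recharge off; pass none
[3] track_target off; pass none
[4] seek_light off; pass none
[5] explore_frontier on (suppress); wire := (0, -2)
output (0, -2)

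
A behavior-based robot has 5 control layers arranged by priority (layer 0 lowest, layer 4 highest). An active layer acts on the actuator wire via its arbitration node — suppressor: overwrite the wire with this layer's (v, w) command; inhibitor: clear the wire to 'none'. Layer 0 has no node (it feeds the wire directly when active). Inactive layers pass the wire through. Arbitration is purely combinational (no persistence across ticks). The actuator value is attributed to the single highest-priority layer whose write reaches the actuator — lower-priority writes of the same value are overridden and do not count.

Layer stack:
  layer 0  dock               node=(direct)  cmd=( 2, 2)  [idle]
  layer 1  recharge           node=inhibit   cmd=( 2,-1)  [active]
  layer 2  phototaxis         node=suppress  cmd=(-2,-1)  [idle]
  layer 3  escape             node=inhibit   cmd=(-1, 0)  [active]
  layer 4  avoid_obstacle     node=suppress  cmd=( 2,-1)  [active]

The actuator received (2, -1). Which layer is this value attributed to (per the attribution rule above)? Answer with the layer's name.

avoid_obstacle

L0 dock: idle → wire = none
L1 recharge: active, inhibitor → wire = none
L2 phototaxis: idle → wire stays none
L3 escape: active, inhibitor → wire = none
L4 avoid_obstacle: active, suppressor → wire = (2, -1)
actuator = (2, -1)
last writer: layer 4 = avoid_obstacle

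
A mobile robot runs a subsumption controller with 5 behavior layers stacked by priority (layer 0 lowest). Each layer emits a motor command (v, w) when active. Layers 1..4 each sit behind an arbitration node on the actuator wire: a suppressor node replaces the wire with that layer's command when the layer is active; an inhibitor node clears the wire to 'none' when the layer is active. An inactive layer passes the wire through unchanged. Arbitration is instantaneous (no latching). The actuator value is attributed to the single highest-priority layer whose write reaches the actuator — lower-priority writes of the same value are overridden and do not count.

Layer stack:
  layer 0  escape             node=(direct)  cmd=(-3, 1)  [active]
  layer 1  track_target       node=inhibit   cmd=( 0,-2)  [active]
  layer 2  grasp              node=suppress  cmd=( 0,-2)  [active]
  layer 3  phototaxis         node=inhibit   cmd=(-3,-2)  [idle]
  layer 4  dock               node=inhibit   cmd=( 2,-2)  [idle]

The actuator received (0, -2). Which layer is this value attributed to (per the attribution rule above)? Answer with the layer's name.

grasp

L0 escape: active, feeds wire = (-3, 1)
L1 track_target: active, inhibitor → wire = none
L2 grasp: active, suppressor → wire = (0, -2)
L3 phototaxis: idle → wire stays (0, -2)
L4 dock: idle → wire stays (0, -2)
actuator = (0, -2)
last writer: layer 2 = grasp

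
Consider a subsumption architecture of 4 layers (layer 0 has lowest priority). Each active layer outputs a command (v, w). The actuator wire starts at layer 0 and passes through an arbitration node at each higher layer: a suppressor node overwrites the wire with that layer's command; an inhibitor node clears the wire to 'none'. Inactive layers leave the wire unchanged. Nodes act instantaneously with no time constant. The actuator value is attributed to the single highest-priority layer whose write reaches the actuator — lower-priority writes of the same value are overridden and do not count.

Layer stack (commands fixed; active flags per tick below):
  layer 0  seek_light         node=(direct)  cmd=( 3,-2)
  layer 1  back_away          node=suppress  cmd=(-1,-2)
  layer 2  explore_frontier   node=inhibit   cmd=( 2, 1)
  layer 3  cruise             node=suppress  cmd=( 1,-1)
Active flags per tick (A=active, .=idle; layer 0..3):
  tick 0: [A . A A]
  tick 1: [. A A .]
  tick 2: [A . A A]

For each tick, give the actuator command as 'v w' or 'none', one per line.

1 -1
none
1 -1

tick 0:
  [0] seek_light on; wire := (3, -2)
  [1] back_away off; pass (3, -2)
  [2] explore_frontier on (inhibit); wire := none
  [3] cruise on (suppress); wire := (1, -1)
  output (1, -1)
tick 1:
  [0] seek_light off; wire := none
  [1] back_away on (suppress); wire := (-1, -2)
  [2] explore_frontier on (inhibit); wire := none
  [3] cruise off; pass none
  output none
tick 2:
  [0] seek_light on; wire := (3, -2)
  [1] back_away off; pass (3, -2)
  [2] explore_frontier on (inhibit); wire := none
  [3] cruise on (suppress); wire := (1, -1)
  output (1, -1)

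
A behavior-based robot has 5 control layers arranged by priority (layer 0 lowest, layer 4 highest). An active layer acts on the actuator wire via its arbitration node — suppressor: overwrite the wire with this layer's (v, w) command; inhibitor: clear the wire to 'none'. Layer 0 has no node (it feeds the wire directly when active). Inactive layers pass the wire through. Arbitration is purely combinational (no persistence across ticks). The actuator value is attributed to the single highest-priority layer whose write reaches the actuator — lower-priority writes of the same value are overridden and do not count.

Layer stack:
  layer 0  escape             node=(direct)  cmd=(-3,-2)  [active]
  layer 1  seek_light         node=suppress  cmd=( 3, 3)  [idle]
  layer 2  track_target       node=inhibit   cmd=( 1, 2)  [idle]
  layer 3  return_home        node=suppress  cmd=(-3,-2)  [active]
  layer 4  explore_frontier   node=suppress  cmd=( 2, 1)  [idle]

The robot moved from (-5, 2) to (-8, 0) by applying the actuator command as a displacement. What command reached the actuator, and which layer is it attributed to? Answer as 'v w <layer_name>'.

displacement = (-8, 0) − (-5, 2) = (-3, -2)
layer 0 (escape) active — direct: (-3, -2)
layer 1 (seek_light) idle — unchanged: (-3, -2)
layer 2 (track_target) idle — unchanged: (-3, -2)
layer 3 (return_home) active — suppresses: (-3, -2)
layer 4 (explore_frontier) idle — unchanged: (-3, -2)
→ actuator (-3, -2) — from layer 3 (return_home)

-3 -2 return_home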